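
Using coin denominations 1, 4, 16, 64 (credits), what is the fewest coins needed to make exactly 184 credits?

7

Use the largest denomination that fits, subtract, and repeat.
184 = 2×64 + 3×16 + 2×4
Total coins = 2 + 3 + 2 = 7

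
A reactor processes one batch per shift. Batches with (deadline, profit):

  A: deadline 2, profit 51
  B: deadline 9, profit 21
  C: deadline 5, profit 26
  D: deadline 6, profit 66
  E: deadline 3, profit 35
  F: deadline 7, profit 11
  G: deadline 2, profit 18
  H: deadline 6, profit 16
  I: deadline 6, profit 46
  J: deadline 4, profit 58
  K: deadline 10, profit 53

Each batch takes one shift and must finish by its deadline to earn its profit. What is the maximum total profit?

367

Profit order: D=66 J=58 K=53 A=51 I=46 E=35 C=26 B=21 G=18 H=16 F=11
Assign: D→slot 6, J→slot 4, K→slot 10, A→slot 2, I→slot 5, E→slot 3, C→slot 1, B→slot 9, G skipped, H skipped, F→slot 7.
Slots: [1:C] [2:A] [3:E] [4:J] [5:I] [6:D] [7:F] [9:B] [10:K]
Profit = 26 + 51 + 35 + 58 + 46 + 66 + 11 + 21 + 53 = 367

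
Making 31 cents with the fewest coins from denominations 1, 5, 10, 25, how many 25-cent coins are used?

Use the largest denomination that fits, subtract, and repeat.
31 − 1×25→6 − 1×5→1 − 1×1→0
Count of 25: 1

1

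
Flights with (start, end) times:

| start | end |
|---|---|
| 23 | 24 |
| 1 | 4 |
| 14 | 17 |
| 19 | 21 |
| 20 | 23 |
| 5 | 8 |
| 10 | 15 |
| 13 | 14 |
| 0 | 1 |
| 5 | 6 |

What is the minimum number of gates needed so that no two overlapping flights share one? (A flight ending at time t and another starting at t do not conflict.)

2

Events (time:±→running): 0:+→1 1:-→0 1:+→1 4:-→0 5:+→1 5:+→2 … peak 2.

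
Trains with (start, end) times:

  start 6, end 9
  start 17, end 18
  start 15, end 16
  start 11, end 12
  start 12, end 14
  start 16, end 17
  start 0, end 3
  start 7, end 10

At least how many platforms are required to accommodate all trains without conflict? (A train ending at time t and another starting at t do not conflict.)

The answer is the maximum number of intervals overlapping at any instant.
Events (time:±→running): 0:+→1 3:-→0 6:+→1 7:+→2 … peak 2.

2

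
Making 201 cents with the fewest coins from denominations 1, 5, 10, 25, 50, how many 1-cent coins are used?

Greedy: take as many of the largest coin as possible, then repeat with the remainder.
201 = 4×50 + 1×1
Count of 1: 1

1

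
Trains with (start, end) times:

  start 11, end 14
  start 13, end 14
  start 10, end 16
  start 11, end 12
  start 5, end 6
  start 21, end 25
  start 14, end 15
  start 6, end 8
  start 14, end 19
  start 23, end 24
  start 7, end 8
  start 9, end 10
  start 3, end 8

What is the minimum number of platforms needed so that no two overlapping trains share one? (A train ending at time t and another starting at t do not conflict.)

Count concurrent intervals with a sweep; the peak is the room count.
starts: [3, 5, 6, 7, 9, 10, 11, 11, 13, 14, 14, 21, 23]
ends:   [6, 8, 8, 8, 10, 12, 14, 14, 15, 16, 19, 24, 25]
s3→1 s5→2 e6→1 s6→2 s7→3  — peak 3.

3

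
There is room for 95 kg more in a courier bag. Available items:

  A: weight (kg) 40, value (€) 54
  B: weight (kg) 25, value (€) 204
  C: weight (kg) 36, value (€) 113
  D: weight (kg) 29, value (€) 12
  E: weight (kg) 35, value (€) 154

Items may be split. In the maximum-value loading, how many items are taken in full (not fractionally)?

2

Greedy by value/weight ratio, highest first.
Ratios (sorted): B 8.16, E 4.40, C 3.14, A 1.35, D 0.41
take B (25 @ 204); take E (35 @ 154); take 35/36 of C → 109.86. Capacity used 95/95.
2 item(s) taken whole; one partial (take 35/36 of C).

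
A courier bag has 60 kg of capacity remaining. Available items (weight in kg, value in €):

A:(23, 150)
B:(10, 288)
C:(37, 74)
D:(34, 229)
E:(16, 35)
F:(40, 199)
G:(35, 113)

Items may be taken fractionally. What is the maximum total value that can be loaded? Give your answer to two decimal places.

Greedy by value/weight ratio, highest first.
Order: B (288/10=28.80) > D (229/34=6.74) > A (150/23=6.52) > F (199/40=4.97) > G (113/35=3.23) > E (35/16=2.19) > C (74/37=2.00)
Fill: take B (10 @ 288) → take D (34 @ 229) → take 16/23 of A → 104.35; 60/60 used.
Total value = 621.35

621.35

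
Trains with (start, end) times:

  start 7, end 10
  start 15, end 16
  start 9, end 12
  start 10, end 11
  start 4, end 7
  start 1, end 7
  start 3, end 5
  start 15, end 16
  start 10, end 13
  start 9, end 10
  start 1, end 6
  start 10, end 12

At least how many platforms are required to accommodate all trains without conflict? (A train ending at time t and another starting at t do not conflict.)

4

Count concurrent intervals with a sweep; the peak is the room count.
Events (time:±→running): 1:+→1 1:+→2 3:+→3 4:+→4 … peak 4.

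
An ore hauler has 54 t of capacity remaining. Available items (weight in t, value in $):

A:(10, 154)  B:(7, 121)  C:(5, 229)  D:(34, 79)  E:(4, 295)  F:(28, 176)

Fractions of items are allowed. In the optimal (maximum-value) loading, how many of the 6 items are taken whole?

Greedy by value/weight ratio, highest first.
Ratios (sorted): E 73.75, C 45.80, B 17.29, A 15.40, F 6.29, D 2.32
take E (4 @ 295); take C (5 @ 229); take B (7 @ 121); take A (10 @ 154); take F (28 @ 176). Capacity used 54/54.
5 item(s) taken whole.

5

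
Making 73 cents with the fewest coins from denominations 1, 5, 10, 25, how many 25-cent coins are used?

2

Use the largest denomination that fits, subtract, and repeat.
73 − 2×25→23 − 2×10→3 − 3×1→0
Count of 25: 2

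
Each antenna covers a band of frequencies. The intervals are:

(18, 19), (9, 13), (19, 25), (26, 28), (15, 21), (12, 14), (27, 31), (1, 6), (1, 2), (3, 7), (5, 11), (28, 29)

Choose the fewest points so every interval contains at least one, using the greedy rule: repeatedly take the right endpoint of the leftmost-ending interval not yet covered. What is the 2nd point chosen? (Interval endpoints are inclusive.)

Sort by right endpoint; whenever an interval is uncovered, place a point at its right end.
By right end: [1,2]  [1,6]  [3,7]  [5,11]  [9,13]  [12,14]  [18,19]  [15,21]  [19,25]  [26,28]  [28,29]  [27,31]
[1,2] uncovered → point at 2; [3,7] uncovered → point at 7; [9,13] uncovered → point at 13; [18,19] uncovered → point at 19; [26,28] uncovered → point at 28.
Points: 2, 7, 13, 19, 28 (5 total).

7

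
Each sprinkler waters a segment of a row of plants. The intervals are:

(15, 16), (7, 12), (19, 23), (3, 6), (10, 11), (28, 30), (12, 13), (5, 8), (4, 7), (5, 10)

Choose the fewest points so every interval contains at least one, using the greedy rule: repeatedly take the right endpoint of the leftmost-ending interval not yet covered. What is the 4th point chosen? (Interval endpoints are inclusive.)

Process intervals by earliest right end; each time one isn't hit yet, stab at its right endpoint.
By right end: [3,6]  [4,7]  [5,8]  [5,10]  [10,11]  [7,12]  [12,13]  [15,16]  [19,23]  [28,30]
[3,6] uncovered → point at 6; [10,11] uncovered → point at 11; [12,13] uncovered → point at 13; [15,16] uncovered → point at 16; [19,23] uncovered → point at 23; [28,30] uncovered → point at 30.
Points: 6, 11, 13, 16, 23, 30 (6 total).

16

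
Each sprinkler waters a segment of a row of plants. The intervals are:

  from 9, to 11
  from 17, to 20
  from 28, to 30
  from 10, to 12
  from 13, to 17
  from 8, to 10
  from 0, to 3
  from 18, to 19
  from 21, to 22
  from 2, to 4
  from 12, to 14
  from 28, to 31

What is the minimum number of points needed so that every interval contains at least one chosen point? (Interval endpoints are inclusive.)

By right end: [0,3]  [2,4]  [8,10]  [9,11]  [10,12]  [12,14]  [13,17]  [18,19]  [17,20]  [21,22]  [28,30]  [28,31]
[0,3] uncovered → point at 3; [8,10] uncovered → point at 10; [12,14] uncovered → point at 14; [18,19] uncovered → point at 19; [21,22] uncovered → point at 22; [28,30] uncovered → point at 30.
Points: 3, 10, 14, 19, 22, 30 (6 total).

6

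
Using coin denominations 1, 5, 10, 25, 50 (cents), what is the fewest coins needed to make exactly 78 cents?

5

78 − 1×50→28 − 1×25→3 − 3×1→0
Total coins = 1 + 1 + 3 = 5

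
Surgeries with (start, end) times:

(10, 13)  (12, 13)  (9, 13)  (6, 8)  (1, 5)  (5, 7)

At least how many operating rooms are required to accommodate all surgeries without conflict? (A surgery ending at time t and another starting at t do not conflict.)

Count concurrent intervals with a sweep; the peak is the room count.
starts: [1, 5, 6, 9, 10, 12]
ends:   [5, 7, 8, 13, 13, 13]
s1→1 e5→0 s5→1 s6→2 e7→1 e8→0 s9→1 s10→2 s12→3  — peak 3.

3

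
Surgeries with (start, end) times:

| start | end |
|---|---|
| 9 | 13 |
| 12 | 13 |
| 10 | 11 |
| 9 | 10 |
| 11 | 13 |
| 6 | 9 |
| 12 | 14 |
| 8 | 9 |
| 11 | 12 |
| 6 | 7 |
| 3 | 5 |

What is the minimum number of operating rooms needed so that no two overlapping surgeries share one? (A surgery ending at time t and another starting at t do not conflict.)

4

Events (time:±→running): 3:+→1 5:-→0 6:+→1 6:+→2 7:-→1 8:+→2 9:-→1 9:-→0 9:+→1 9:+→2 10:-→1 10:+→2 11:-→1 11:+→2 11:+→3 12:-→2 12:+→3 12:+→4 … peak 4.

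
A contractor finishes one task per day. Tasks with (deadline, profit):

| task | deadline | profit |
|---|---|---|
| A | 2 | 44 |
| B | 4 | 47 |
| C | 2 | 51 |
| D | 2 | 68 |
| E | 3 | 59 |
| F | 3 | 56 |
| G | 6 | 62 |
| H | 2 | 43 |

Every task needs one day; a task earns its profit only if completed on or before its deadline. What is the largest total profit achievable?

292

By profit: D(d2,68), G(d6,62), E(d3,59), F(d3,56), C(d2,51), B(d4,47), A(d2,44), H(d2,43)
D→slot 2; G→slot 6; E→slot 3; F→slot 1; C skipped; B→slot 4; A skipped; H skipped.
Profit = 56 + 68 + 59 + 47 + 62 = 292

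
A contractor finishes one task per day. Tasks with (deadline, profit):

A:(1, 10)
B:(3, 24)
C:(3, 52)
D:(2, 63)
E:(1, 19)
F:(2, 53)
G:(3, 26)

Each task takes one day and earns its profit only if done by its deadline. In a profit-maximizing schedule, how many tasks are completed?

3

Profit order: D=63 F=53 C=52 G=26 B=24 E=19 A=10
Assign: D→slot 2, F→slot 1, C→slot 3, G skipped, B skipped, E skipped, A skipped.
Slots: [1:F] [2:D] [3:C]
3 of 7 scheduled.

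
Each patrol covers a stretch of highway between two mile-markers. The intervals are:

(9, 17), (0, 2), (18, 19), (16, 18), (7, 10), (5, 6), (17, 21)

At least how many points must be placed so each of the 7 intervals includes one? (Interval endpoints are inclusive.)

4

Process intervals by earliest right end; each time one isn't hit yet, stab at its right endpoint.
By right end: [0,2]  [5,6]  [7,10]  [9,17]  [16,18]  [18,19]  [17,21]
[0,2] uncovered → point at 2; [5,6] uncovered → point at 6; [7,10] uncovered → point at 10; [16,18] uncovered → point at 18.
Points: 2, 6, 10, 18 (4 total).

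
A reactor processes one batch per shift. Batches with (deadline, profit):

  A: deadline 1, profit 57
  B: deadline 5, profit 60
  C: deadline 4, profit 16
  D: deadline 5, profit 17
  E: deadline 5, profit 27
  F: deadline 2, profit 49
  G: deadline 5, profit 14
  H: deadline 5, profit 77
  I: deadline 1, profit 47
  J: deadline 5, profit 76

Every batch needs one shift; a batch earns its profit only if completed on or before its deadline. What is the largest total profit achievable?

319

Sort by profit descending; place each in the latest free slot ≤ its deadline.
Profit order: H=77 J=76 B=60 A=57 F=49 I=47 E=27 D=17 C=16 G=14
Assign: H→slot 5, J→slot 4, B→slot 3, A→slot 1, F→slot 2, I skipped, E skipped, D skipped, C skipped, G skipped.
Slots: [1:A] [2:F] [3:B] [4:J] [5:H]
Profit = 57 + 49 + 60 + 76 + 77 = 319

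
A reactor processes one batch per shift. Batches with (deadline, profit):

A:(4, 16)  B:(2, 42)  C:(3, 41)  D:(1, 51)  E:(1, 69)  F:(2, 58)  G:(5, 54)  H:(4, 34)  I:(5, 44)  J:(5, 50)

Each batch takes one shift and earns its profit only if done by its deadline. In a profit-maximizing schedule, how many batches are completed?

By profit: E(d1,69), F(d2,58), G(d5,54), D(d1,51), J(d5,50), I(d5,44), B(d2,42), C(d3,41), H(d4,34), A(d4,16)
E→slot 1; F→slot 2; G→slot 5; D skipped; J→slot 4; I→slot 3; B skipped; C skipped; H skipped; A skipped.
5 of 10 scheduled.

5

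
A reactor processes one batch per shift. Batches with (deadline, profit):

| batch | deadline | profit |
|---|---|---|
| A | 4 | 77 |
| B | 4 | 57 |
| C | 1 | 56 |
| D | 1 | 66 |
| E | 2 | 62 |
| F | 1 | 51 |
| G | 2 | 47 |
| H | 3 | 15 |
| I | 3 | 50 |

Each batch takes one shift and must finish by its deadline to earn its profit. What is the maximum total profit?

262

Sort by profit descending; place each in the latest free slot ≤ its deadline.
Profit order: A=77 D=66 E=62 B=57 C=56 F=51 I=50 G=47 H=15
Assign: A→slot 4, D→slot 1, E→slot 2, B→slot 3, C skipped, F skipped, I skipped, G skipped, H skipped.
Slots: [1:D] [2:E] [3:B] [4:A]
Profit = 66 + 62 + 57 + 77 = 262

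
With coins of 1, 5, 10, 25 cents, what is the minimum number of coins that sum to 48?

6

48 − 1×25→23 − 2×10→3 − 3×1→0
Total coins = 1 + 2 + 3 = 6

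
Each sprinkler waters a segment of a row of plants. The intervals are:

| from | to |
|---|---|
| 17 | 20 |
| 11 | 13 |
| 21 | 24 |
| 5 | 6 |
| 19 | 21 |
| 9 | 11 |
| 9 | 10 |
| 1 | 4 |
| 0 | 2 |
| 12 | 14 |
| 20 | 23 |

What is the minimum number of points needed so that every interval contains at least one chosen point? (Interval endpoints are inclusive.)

6

Sorted: [0,2] [1,4] [5,6] [9,10] [9,11] [11,13] [12,14] [17,20] [19,21] [20,23] [21,24]
{[0,2],[1,4]} hit by 2; {[5,6]} hit by 6; {[9,10],[9,11]} hit by 10; {[11,13],[12,14]} hit by 13; {[17,20],[19,21],[20,23]} hit by 20; {[21,24]} hit by 24.
Points: 2, 6, 10, 13, 20, 24 (6 total).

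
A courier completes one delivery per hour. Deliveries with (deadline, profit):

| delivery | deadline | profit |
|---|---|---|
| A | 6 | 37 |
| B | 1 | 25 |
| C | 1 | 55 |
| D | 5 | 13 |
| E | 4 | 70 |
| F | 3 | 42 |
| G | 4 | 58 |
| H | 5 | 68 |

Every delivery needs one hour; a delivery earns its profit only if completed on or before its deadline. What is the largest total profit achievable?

330

Take jobs in profit order; each goes to the latest open slot no later than its deadline.
Profit order: E=70 H=68 G=58 C=55 F=42 A=37 B=25 D=13
Assign: E→slot 4, H→slot 5, G→slot 3, C→slot 1, F→slot 2, A→slot 6, B skipped, D skipped.
Slots: [1:C] [2:F] [3:G] [4:E] [5:H] [6:A]
Profit = 55 + 42 + 58 + 70 + 68 + 37 = 330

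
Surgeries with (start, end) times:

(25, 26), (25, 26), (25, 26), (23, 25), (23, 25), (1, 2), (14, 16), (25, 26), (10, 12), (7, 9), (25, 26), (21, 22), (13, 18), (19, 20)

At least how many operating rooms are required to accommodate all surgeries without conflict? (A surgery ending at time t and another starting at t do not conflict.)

5

Count concurrent intervals with a sweep; the peak is the room count.
starts: [1, 7, 10, 13, 14, 19, 21, 23, 23, 25, 25, 25, 25, 25]
ends:   [2, 9, 12, 16, 18, 20, 22, 25, 25, 26, 26, 26, 26, 26]
s1→1 e2→0 s7→1 e9→0 s10→1 e12→0 s13→1 s14→2 e16→1 e18→0 s19→1 e20→0 s21→1 e22→0 s23→1 s23→2 e25→1 e25→0 s25→1 s25→2 s25→3 s25→4 s25→5  — peak 5.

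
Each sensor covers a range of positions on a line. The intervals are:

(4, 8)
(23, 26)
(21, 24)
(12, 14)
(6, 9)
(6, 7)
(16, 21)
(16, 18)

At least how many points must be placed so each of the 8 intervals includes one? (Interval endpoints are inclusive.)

4

Sorted: [6,7] [4,8] [6,9] [12,14] [16,18] [16,21] [21,24] [23,26]
{[6,7],[4,8],[6,9]} hit by 7; {[12,14]} hit by 14; {[16,18],[16,21]} hit by 18; {[21,24],[23,26]} hit by 24.
Points: 7, 14, 18, 24 (4 total).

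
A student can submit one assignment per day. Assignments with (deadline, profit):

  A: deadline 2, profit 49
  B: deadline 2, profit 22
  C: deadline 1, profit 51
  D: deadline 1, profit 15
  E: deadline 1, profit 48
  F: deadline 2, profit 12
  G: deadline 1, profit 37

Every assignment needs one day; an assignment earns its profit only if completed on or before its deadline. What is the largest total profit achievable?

100

By profit: C(d1,51), A(d2,49), E(d1,48), G(d1,37), B(d2,22), D(d1,15), F(d2,12)
C→slot 1; A→slot 2; E skipped; G skipped; B skipped; D skipped; F skipped.
Profit = 51 + 49 = 100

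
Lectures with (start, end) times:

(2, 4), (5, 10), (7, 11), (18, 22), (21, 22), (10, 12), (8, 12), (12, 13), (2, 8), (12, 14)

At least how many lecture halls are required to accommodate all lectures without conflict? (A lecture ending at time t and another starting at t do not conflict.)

The answer is the maximum number of intervals overlapping at any instant.
Events (time:±→running): 2:+→1 2:+→2 4:-→1 5:+→2 7:+→3 … peak 3.

3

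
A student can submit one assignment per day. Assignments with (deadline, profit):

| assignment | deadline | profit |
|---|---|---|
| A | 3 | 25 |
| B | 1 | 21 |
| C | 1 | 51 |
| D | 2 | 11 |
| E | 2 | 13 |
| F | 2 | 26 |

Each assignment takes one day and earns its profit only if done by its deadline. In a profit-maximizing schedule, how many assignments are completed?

3

Sort by profit descending; place each in the latest free slot ≤ its deadline.
Profit order: C=51 F=26 A=25 B=21 E=13 D=11
Assign: C→slot 1, F→slot 2, A→slot 3, B skipped, E skipped, D skipped.
Slots: [1:C] [2:F] [3:A]
3 of 6 scheduled.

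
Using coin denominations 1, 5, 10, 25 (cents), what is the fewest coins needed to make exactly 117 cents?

Use the largest denomination that fits, subtract, and repeat.
117 = 4×25 + 1×10 + 1×5 + 2×1
Total coins = 4 + 1 + 1 + 2 = 8

8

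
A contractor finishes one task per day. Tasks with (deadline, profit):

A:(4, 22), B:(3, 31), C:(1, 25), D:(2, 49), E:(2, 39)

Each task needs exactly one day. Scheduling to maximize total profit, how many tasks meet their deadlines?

4

Profit order: D=49 E=39 B=31 C=25 A=22
Assign: D→slot 2, E→slot 1, B→slot 3, C skipped, A→slot 4.
Slots: [1:E] [2:D] [3:B] [4:A]
4 of 5 scheduled.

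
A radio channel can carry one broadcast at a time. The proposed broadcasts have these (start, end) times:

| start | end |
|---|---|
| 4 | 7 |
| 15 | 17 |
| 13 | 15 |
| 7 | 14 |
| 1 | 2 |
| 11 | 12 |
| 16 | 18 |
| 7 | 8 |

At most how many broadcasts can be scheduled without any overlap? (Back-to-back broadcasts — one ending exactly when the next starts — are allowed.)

6

Greedy by earliest finish: after sorting by end time, pick each interval compatible with the last pick.
Sorted by end: (1,2)  (4,7)  (7,8)  (11,12)  (7,14)  (13,15)  (15,17)  (16,18)
take (1,2); take (4,7); take (7,8); take (11,12); take (13,15); take (15,17).
Selected 6 broadcasts.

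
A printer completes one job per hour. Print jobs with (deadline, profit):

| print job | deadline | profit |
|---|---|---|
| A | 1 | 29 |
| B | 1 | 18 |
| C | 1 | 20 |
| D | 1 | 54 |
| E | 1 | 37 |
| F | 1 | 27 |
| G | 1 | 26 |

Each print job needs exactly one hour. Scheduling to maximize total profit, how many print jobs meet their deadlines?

1

By profit: D(d1,54), E(d1,37), A(d1,29), F(d1,27), G(d1,26), C(d1,20), B(d1,18)
D→slot 1; E skipped; A skipped; F skipped; G skipped; C skipped; B skipped.
1 of 7 scheduled.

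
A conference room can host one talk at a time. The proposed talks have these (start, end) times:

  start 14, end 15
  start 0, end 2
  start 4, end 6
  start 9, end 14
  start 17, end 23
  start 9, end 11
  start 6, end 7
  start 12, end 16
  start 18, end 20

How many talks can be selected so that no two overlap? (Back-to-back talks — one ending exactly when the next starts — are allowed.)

6

Greedy by earliest finish: after sorting by end time, pick each interval compatible with the last pick.
By end time: (0,2), (4,6), (6,7), (9,11), (9,14), (14,15), (12,16), (18,20), (17,23).
Pick (0,2); next start ≥ 2 → (4,6); next start ≥ 6 → (6,7); next start ≥ 7 → (9,11); next start ≥ 11 → (14,15); next start ≥ 15 → (18,20).
Selected 6 talks.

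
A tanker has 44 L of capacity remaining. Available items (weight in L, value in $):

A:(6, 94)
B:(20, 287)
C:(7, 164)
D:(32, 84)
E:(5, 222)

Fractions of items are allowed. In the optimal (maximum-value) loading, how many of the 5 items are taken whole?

4

Sort by value per unit weight and fill in that order.
Order: E (222/5=44.40) > C (164/7=23.43) > A (94/6=15.67) > B (287/20=14.35) > D (84/32=2.62)
Fill: take E (5 @ 222) → take C (7 @ 164) → take A (6 @ 94) → take B (20 @ 287) → take 6/32 of D → 15.75; 44/44 used.
4 item(s) taken whole; one partial (take 6/32 of D).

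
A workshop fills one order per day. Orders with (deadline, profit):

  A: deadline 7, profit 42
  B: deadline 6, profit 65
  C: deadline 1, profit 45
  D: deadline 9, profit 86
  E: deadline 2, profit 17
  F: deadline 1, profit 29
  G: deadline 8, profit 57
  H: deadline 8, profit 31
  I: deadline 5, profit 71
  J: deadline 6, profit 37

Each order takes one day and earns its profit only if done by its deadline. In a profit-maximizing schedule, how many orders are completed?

9

By profit: D(d9,86), I(d5,71), B(d6,65), G(d8,57), C(d1,45), A(d7,42), J(d6,37), H(d8,31), F(d1,29), E(d2,17)
D→slot 9; I→slot 5; B→slot 6; G→slot 8; C→slot 1; A→slot 7; J→slot 4; H→slot 3; F skipped; E→slot 2.
9 of 10 scheduled.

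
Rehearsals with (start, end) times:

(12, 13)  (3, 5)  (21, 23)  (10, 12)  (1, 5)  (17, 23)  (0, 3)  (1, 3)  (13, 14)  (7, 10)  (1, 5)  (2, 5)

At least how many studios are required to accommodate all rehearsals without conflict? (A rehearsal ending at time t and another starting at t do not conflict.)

The answer is the maximum number of intervals overlapping at any instant.
starts: [0, 1, 1, 1, 2, 3, 7, 10, 12, 13, 17, 21]
ends:   [3, 3, 5, 5, 5, 5, 10, 12, 13, 14, 23, 23]
s0→1 s1→2 s1→3 s1→4 s2→5  — peak 5.

5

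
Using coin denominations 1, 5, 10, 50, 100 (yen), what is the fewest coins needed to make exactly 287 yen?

9

287 = 2×100 + 1×50 + 3×10 + 1×5 + 2×1
Total coins = 2 + 1 + 3 + 1 + 2 = 9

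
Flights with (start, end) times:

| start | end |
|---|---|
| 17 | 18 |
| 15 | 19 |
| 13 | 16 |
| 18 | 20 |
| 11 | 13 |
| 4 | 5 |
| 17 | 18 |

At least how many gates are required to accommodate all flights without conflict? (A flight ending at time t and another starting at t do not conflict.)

Count concurrent intervals with a sweep; the peak is the room count.
Events (time:±→running): 4:+→1 5:-→0 11:+→1 13:-→0 13:+→1 15:+→2 16:-→1 17:+→2 17:+→3 … peak 3.

3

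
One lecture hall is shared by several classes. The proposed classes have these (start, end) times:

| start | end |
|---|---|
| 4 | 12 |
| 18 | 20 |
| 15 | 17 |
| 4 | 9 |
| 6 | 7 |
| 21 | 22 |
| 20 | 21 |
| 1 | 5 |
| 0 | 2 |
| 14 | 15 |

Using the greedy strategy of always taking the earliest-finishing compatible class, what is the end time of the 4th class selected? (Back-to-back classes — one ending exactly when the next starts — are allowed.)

17

Sort by end time and greedily take each interval whose start is ≥ the last chosen end.
Sorted by end: (0,2)  (1,5)  (6,7)  (4,9)  (4,12)  (14,15)  (15,17)  (18,20)  (20,21)  (21,22)
take (0,2); take (6,7); take (14,15); take (15,17); take (18,20); take (20,21); take (21,22).
Selected: (0,2) (6,7) (14,15) (15,17) (18,20) (20,21) (21,22)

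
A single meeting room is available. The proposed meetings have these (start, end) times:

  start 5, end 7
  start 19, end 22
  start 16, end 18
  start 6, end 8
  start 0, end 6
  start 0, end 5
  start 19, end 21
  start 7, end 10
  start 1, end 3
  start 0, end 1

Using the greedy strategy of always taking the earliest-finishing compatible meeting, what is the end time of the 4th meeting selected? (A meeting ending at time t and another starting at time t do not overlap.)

10

Order by finish time; keep every interval that doesn't clash with the previous kept one.
Sorted by end: (0,1)  (1,3)  (0,5)  (0,6)  (5,7)  (6,8)  (7,10)  (16,18)  (19,21)  (19,22)
take (0,1); take (1,3); take (5,7); take (7,10); take (16,18); take (19,21).
Selected: (0,1) (1,3) (5,7) (7,10) (16,18) (19,21)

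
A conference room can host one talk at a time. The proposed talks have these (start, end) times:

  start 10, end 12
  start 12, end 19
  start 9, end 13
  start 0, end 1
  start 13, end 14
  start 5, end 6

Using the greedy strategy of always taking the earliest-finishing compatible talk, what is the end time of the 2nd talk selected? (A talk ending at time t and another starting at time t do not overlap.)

By end time: (0,1), (5,6), (10,12), (9,13), (13,14), (12,19).
Pick (0,1); next start ≥ 1 → (5,6); next start ≥ 6 → (10,12); next start ≥ 12 → (13,14).
Selected: (0,1) (5,6) (10,12) (13,14)

6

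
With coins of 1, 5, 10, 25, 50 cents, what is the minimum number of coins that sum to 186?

186 − 3×50→36 − 1×25→11 − 1×10→1 − 1×1→0
Total coins = 3 + 1 + 1 + 1 = 6

6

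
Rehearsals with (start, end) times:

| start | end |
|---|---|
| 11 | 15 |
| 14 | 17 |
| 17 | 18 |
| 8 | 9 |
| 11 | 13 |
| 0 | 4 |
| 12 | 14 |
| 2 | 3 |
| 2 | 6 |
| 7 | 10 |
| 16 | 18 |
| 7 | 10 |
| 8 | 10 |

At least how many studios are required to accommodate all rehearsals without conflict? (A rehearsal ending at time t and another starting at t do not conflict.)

4

Count concurrent intervals with a sweep; the peak is the room count.
Events (time:±→running): 0:+→1 2:+→2 2:+→3 3:-→2 4:-→1 6:-→0 7:+→1 7:+→2 8:+→3 8:+→4 … peak 4.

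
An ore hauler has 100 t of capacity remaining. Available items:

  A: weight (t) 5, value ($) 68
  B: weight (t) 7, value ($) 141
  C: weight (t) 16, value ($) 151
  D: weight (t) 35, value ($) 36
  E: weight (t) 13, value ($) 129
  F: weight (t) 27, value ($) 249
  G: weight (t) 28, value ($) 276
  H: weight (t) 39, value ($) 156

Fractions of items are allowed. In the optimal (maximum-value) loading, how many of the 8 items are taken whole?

6

Ratios (sorted): B 20.14, A 13.60, E 9.92, G 9.86, C 9.44, F 9.22, H 4.00, D 1.03
take B (7 @ 141); take A (5 @ 68); take E (13 @ 129); take G (28 @ 276); take C (16 @ 151); take F (27 @ 249); take 4/39 of H → 16.00. Capacity used 100/100.
6 item(s) taken whole; one partial (take 4/39 of H).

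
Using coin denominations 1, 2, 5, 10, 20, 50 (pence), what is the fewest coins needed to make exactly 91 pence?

4

Use the largest denomination that fits, subtract, and repeat.
91 − 1×50→41 − 2×20→1 − 1×1→0
Total coins = 1 + 2 + 1 = 4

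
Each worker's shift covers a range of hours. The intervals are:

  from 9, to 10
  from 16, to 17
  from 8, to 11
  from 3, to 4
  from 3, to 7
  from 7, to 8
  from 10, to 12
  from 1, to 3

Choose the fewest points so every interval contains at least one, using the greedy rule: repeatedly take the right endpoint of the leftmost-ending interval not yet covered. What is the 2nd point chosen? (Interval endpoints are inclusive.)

8

Sort by right endpoint; whenever an interval is uncovered, place a point at its right end.
Sorted: [1,3] [3,4] [3,7] [7,8] [9,10] [8,11] [10,12] [16,17]
{[1,3],[3,4],[3,7]} hit by 3; {[7,8]} hit by 8; {[9,10],[8,11],[10,12]} hit by 10; {[16,17]} hit by 17.
Points: 3, 8, 10, 17 (4 total).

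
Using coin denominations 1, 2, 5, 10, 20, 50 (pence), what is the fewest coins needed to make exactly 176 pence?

6

176 = 3×50 + 1×20 + 1×5 + 1×1
Total coins = 3 + 1 + 1 + 1 = 6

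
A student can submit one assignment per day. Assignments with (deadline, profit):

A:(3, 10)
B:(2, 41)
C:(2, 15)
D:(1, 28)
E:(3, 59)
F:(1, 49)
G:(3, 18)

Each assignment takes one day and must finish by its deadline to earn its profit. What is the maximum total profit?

149

Profit order: E=59 F=49 B=41 D=28 G=18 C=15 A=10
Assign: E→slot 3, F→slot 1, B→slot 2, D skipped, G skipped, C skipped, A skipped.
Slots: [1:F] [2:B] [3:E]
Profit = 49 + 41 + 59 = 149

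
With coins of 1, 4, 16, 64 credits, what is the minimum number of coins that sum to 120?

Use the largest denomination that fits, subtract, and repeat.
120 = 1×64 + 3×16 + 2×4
Total coins = 1 + 3 + 2 = 6

6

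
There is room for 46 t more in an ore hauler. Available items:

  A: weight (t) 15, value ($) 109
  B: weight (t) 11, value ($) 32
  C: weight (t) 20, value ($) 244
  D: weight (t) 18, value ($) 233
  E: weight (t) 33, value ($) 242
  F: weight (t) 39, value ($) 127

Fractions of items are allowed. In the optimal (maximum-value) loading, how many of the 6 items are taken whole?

Ratios (sorted): D 12.94, C 12.20, E 7.33, A 7.27, F 3.26, B 2.91
take D (18 @ 233); take C (20 @ 244); take 8/33 of E → 58.67. Capacity used 46/46.
2 item(s) taken whole; one partial (take 8/33 of E).

2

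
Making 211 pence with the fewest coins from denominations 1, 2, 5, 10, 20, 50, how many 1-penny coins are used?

211 = 4×50 + 1×10 + 1×1
Count of 1: 1

1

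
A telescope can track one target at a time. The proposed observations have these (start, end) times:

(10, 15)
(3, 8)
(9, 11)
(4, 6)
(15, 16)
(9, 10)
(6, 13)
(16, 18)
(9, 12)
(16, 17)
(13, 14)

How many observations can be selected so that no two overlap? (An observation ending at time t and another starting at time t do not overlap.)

5

Sort by end time and greedily take each interval whose start is ≥ the last chosen end.
By end time: (4,6), (3,8), (9,10), (9,11), (9,12), (6,13), (13,14), (10,15), (15,16), (16,17), (16,18).
Pick (4,6); next start ≥ 6 → (9,10); next start ≥ 10 → (13,14); next start ≥ 14 → (15,16); next start ≥ 16 → (16,17).
Selected 5 observations.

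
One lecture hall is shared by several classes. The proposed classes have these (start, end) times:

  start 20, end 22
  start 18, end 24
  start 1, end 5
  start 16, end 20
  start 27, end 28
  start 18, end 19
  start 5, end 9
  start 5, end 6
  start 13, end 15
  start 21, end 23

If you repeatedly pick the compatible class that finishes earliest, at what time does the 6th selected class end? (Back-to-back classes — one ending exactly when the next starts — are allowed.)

28

Sort by end time and greedily take each interval whose start is ≥ the last chosen end.
By end time: (1,5), (5,6), (5,9), (13,15), (18,19), (16,20), (20,22), (21,23), (18,24), (27,28).
Pick (1,5); next start ≥ 5 → (5,6); next start ≥ 6 → (13,15); next start ≥ 15 → (18,19); next start ≥ 19 → (20,22); next start ≥ 22 → (27,28).
Selected: (1,5) (5,6) (13,15) (18,19) (20,22) (27,28)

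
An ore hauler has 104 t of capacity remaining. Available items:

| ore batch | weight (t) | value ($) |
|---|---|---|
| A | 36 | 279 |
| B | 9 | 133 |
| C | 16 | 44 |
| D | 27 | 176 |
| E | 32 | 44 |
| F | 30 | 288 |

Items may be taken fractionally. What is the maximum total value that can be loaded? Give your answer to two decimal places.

Greedy by value/weight ratio, highest first.
Order: B (133/9=14.78) > F (288/30=9.60) > A (279/36=7.75) > D (176/27=6.52) > C (44/16=2.75) > E (44/32=1.38)
Fill: take B (9 @ 133) → take F (30 @ 288) → take A (36 @ 279) → take D (27 @ 176) → take 2/16 of C → 5.50; 104/104 used.
Total value = 881.50

881.50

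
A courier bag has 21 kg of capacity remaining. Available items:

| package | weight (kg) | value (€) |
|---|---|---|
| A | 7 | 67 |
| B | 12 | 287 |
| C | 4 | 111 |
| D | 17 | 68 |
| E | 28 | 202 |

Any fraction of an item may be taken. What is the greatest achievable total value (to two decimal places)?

Order: C (111/4=27.75) > B (287/12=23.92) > A (67/7=9.57) > E (202/28=7.21) > D (68/17=4.00)
Fill: take C (4 @ 111) → take B (12 @ 287) → take 5/7 of A → 47.86; 21/21 used.
Total value = 445.86

445.86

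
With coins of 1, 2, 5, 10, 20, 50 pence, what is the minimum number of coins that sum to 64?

Use the largest denomination that fits, subtract, and repeat.
64 − 1×50→14 − 1×10→4 − 2×2→0
Total coins = 1 + 1 + 2 = 4

4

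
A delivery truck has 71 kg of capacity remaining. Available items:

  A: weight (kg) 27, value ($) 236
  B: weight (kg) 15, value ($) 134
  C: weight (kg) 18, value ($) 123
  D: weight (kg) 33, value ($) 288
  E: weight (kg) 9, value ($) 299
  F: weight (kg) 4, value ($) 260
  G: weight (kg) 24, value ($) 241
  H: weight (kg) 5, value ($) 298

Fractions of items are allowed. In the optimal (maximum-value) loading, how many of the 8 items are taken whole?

Greedy by value/weight ratio, highest first.
Ratios (sorted): F 65.00, H 59.60, E 33.22, G 10.04, B 8.93, A 8.74, D 8.73, C 6.83
take F (4 @ 260); take H (5 @ 298); take E (9 @ 299); take G (24 @ 241); take B (15 @ 134); take 14/27 of A → 122.37. Capacity used 71/71.
5 item(s) taken whole; one partial (take 14/27 of A).

5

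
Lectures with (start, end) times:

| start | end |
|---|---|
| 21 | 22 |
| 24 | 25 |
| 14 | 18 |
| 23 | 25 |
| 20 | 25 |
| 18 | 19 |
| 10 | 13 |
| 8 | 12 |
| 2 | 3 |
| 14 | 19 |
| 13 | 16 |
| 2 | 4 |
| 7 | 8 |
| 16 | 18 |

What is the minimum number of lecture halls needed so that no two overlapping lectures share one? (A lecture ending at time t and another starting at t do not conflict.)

The answer is the maximum number of intervals overlapping at any instant.
starts: [2, 2, 7, 8, 10, 13, 14, 14, 16, 18, 20, 21, 23, 24]
ends:   [3, 4, 8, 12, 13, 16, 18, 18, 19, 19, 22, 25, 25, 25]
s2→1 s2→2 e3→1 e4→0 s7→1 e8→0 s8→1 s10→2 e12→1 e13→0 s13→1 s14→2 s14→3  — peak 3.

3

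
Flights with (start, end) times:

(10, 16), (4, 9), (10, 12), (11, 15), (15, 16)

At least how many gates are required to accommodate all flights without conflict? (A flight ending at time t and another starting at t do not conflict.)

The answer is the maximum number of intervals overlapping at any instant.
starts: [4, 10, 10, 11, 15]
ends:   [9, 12, 15, 16, 16]
s4→1 e9→0 s10→1 s10→2 s11→3  — peak 3.

3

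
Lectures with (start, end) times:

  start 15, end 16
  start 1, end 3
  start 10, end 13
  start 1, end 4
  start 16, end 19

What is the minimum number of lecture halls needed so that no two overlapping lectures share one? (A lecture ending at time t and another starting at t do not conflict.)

2

The answer is the maximum number of intervals overlapping at any instant.
starts: [1, 1, 10, 15, 16]
ends:   [3, 4, 13, 16, 19]
s1→1 s1→2  — peak 2.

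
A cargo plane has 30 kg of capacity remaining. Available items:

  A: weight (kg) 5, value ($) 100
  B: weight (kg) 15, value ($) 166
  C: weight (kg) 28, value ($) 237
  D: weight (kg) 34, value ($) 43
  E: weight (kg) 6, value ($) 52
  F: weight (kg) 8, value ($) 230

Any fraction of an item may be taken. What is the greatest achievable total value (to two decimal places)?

Sort by value per unit weight and fill in that order.
Ratios (sorted): F 28.75, A 20.00, B 11.07, E 8.67, C 8.46, D 1.26
take F (8 @ 230); take A (5 @ 100); take B (15 @ 166); take 2/6 of E → 17.33. Capacity used 30/30.
Total value = 513.33

513.33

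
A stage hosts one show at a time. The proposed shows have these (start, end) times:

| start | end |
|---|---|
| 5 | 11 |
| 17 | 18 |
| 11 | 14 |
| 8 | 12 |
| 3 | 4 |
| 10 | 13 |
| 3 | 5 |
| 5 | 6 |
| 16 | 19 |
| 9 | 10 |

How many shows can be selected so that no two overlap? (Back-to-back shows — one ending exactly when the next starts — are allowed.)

5

Sorted by end: (3,4)  (3,5)  (5,6)  (9,10)  (5,11)  (8,12)  (10,13)  (11,14)  (17,18)  (16,19)
take (3,4); take (5,6); take (9,10); skip (5,11); skip (8,12); take (10,13); take (17,18); skip (16,19).
Selected 5 shows.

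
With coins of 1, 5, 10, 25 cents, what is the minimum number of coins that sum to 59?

7

59 = 2×25 + 1×5 + 4×1
Total coins = 2 + 1 + 4 = 7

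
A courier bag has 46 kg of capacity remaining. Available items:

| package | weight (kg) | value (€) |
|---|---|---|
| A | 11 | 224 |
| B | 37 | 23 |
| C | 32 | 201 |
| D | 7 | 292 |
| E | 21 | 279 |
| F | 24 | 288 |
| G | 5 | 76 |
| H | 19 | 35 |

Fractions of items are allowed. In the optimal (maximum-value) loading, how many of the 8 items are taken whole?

Greedy by value/weight ratio, highest first.
Order: D (292/7=41.71) > A (224/11=20.36) > G (76/5=15.20) > E (279/21=13.29) > F (288/24=12.00) > C (201/32=6.28) > H (35/19=1.84) > B (23/37=0.62)
Fill: take D (7 @ 292) → take A (11 @ 224) → take G (5 @ 76) → take E (21 @ 279) → take 2/24 of F → 24.00; 46/46 used.
4 item(s) taken whole; one partial (take 2/24 of F).

4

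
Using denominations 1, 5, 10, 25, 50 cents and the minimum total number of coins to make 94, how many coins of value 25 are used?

1

Use the largest denomination that fits, subtract, and repeat.
94 − 1×50→44 − 1×25→19 − 1×10→9 − 1×5→4 − 4×1→0
Count of 25: 1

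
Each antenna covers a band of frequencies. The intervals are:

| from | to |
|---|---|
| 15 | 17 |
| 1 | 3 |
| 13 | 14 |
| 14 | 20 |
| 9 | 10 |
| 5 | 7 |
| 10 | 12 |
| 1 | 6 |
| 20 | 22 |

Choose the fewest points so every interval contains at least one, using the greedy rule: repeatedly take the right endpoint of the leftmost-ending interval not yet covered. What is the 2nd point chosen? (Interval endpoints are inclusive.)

Sorted: [1,3] [1,6] [5,7] [9,10] [10,12] [13,14] [15,17] [14,20] [20,22]
{[1,3],[1,6]} hit by 3; {[5,7]} hit by 7; {[9,10],[10,12]} hit by 10; {[13,14]} hit by 14; {[15,17],[14,20]} hit by 17; {[20,22]} hit by 22.
Points: 3, 7, 10, 14, 17, 22 (6 total).

7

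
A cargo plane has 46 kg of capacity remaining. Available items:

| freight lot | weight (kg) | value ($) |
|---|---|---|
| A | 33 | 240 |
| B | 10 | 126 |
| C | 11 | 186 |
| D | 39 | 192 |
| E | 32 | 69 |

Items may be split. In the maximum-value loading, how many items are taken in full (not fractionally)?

2

Ratios (sorted): C 16.91, B 12.60, A 7.27, D 4.92, E 2.16
take C (11 @ 186); take B (10 @ 126); take 25/33 of A → 181.82. Capacity used 46/46.
2 item(s) taken whole; one partial (take 25/33 of A).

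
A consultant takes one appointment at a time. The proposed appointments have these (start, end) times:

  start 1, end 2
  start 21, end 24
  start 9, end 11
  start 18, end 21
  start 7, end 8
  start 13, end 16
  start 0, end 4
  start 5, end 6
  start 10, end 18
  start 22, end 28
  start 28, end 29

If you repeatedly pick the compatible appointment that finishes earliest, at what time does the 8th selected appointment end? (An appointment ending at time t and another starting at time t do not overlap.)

Order by finish time; keep every interval that doesn't clash with the previous kept one.
By end time: (1,2), (0,4), (5,6), (7,8), (9,11), (13,16), (10,18), (18,21), (21,24), (22,28), (28,29).
Pick (1,2); next start ≥ 2 → (5,6); next start ≥ 6 → (7,8); next start ≥ 8 → (9,11); next start ≥ 11 → (13,16); next start ≥ 16 → (18,21); next start ≥ 21 → (21,24); next start ≥ 24 → (28,29).
Selected: (1,2) (5,6) (7,8) (9,11) (13,16) (18,21) (21,24) (28,29)

29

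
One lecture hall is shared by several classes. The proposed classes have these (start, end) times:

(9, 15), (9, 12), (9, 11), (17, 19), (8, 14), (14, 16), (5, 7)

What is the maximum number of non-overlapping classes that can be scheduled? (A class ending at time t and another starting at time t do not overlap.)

Greedy by earliest finish: after sorting by end time, pick each interval compatible with the last pick.
Sorted by end: (5,7)  (9,11)  (9,12)  (8,14)  (9,15)  (14,16)  (17,19)
take (5,7); take (9,11); skip (9,12); take (14,16); take (17,19).
Selected 4 classes.

4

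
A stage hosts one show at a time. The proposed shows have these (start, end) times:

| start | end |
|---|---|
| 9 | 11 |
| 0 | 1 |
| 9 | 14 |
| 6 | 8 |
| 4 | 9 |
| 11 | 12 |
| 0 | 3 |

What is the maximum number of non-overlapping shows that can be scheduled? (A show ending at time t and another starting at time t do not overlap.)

4

By end time: (0,1), (0,3), (6,8), (4,9), (9,11), (11,12), (9,14).
Pick (0,1); next start ≥ 1 → (6,8); next start ≥ 8 → (9,11); next start ≥ 11 → (11,12).
Selected 4 shows.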